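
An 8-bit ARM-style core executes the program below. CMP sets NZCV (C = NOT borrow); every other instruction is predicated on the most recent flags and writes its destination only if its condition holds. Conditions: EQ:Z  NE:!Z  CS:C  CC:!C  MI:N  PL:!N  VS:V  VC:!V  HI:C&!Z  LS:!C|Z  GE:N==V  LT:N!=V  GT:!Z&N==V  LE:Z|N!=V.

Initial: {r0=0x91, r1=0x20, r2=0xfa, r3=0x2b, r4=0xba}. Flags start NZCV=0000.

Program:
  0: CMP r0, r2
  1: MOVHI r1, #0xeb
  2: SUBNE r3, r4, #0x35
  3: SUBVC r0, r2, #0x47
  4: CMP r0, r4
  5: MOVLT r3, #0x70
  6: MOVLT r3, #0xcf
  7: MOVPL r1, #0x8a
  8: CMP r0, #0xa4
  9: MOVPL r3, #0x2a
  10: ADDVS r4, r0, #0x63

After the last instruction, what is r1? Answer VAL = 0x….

[0] flags=1000 → (cmp)
[1] flags=1000 HI?F → skip
[2] flags=1000 NE?T → r3=0x85
[3] flags=1000 VC?T → r0=0xb3
[4] flags=1000 → (cmp)
[5] flags=1000 LT?T → r3=0x70
[6] flags=1000 LT?T → r3=0xcf
[7] flags=1000 PL?F → skip
[8] flags=0010 → (cmp)
[9] flags=0010 PL?T → r3=0x2a
[10] flags=0010 VS?F → skip

VAL = 0x20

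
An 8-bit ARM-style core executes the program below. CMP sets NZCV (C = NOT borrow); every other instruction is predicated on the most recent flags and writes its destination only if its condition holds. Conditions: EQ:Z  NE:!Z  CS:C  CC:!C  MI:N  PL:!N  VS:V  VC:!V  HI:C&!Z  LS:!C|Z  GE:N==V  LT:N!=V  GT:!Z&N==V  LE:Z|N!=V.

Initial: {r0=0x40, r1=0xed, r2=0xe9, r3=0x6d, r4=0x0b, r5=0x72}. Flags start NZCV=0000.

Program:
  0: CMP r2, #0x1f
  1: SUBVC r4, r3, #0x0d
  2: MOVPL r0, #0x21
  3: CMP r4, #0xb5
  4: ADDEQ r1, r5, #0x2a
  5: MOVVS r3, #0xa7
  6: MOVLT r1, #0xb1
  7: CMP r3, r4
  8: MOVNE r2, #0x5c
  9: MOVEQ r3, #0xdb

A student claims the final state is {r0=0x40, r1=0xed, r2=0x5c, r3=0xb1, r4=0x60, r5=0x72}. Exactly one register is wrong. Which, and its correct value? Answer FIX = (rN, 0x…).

FIX = (r3, 0xa7)

0: ✓ CMP  NZCV=1010
1: ✓ SUBVC  r4←0x60
2: · MOVPL
3: ✓ CMP  NZCV=1001
4: · ADDEQ
5: ✓ MOVVS  r3←0xa7
6: · MOVLT
7: ✓ CMP  NZCV=0011
8: ✓ MOVNE  r2←0x5c
9: · MOVEQ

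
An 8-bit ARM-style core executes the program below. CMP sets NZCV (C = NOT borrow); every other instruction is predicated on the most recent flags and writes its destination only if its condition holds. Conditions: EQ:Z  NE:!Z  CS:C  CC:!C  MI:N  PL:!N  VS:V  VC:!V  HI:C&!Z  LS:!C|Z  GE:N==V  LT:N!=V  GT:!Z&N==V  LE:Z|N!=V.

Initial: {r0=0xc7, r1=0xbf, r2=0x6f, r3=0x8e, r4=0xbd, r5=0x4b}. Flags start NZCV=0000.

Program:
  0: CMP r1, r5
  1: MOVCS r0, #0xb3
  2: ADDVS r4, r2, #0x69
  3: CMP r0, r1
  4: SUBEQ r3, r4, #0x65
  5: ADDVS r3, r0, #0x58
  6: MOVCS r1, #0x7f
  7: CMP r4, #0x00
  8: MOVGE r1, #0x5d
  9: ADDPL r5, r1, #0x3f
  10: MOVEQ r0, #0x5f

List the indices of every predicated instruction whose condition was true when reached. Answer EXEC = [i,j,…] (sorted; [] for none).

[0] flags=0011 → (cmp)
[1] flags=0011 CS?T → r0=0xb3
[2] flags=0011 VS?T → r4=0xd8
[3] flags=1000 → (cmp)
[4] flags=1000 EQ?F → skip
[5] flags=1000 VS?F → skip
[6] flags=1000 CS?F → skip
[7] flags=1010 → (cmp)
[8] flags=1010 GE?F → skip
[9] flags=1010 PL?F → skip
[10] flags=1010 EQ?F → skip

EXEC = [1,2]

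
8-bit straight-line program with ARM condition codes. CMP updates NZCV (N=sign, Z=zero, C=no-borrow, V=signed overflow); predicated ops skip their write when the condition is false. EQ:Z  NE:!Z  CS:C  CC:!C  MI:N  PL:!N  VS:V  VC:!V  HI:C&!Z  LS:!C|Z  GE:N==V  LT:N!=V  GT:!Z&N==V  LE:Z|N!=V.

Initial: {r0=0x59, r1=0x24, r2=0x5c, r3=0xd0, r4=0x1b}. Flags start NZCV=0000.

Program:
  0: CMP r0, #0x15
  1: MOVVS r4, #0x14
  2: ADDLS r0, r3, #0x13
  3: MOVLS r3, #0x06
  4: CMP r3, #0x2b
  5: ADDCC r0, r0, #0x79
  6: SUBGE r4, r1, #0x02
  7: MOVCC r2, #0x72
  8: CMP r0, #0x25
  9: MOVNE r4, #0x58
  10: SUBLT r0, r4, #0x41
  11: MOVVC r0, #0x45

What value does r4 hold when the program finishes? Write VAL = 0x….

VAL = 0x58

[0] flags=0010 → (cmp)
[1] flags=0010 VS?F → skip
[2] flags=0010 LS?F → skip
[3] flags=0010 LS?F → skip
[4] flags=1010 → (cmp)
[5] flags=1010 CC?F → skip
[6] flags=1010 GE?F → skip
[7] flags=1010 CC?F → skip
[8] flags=0010 → (cmp)
[9] flags=0010 NE?T → r4=0x58
[10] flags=0010 LT?F → skip
[11] flags=0010 VC?T → r0=0x45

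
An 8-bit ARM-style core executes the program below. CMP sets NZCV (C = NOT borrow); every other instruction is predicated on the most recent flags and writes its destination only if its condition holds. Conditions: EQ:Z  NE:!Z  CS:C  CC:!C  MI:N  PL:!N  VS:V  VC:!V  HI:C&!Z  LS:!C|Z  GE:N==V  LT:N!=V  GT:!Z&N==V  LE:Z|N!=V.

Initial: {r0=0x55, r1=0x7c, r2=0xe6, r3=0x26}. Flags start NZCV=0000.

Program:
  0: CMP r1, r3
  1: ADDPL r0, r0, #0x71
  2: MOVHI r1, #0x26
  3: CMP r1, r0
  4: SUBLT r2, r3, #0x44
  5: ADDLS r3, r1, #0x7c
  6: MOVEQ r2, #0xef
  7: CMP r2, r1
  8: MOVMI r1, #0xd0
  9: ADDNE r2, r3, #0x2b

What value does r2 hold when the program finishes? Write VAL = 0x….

VAL = 0xcd

[0] flags=0010 → (cmp)
[1] flags=0010 PL?T → r0=0xc6
[2] flags=0010 HI?T → r1=0x26
[3] flags=0000 → (cmp)
[4] flags=0000 LT?F → skip
[5] flags=0000 LS?T → r3=0xa2
[6] flags=0000 EQ?F → skip
[7] flags=1010 → (cmp)
[8] flags=1010 MI?T → r1=0xd0
[9] flags=1010 NE?T → r2=0xcd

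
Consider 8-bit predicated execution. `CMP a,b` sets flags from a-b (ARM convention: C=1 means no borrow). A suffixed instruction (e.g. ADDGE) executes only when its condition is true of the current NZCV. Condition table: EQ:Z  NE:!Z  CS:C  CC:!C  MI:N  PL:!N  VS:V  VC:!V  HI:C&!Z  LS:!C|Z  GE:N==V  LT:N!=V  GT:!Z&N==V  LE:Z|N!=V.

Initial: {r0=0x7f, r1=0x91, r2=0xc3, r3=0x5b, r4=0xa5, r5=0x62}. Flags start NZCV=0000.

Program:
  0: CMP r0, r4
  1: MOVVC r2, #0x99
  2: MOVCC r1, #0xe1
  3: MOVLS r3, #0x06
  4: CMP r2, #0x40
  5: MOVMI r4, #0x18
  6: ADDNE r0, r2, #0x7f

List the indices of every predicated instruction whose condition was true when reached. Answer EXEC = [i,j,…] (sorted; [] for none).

EXEC = [2,3,5,6]

[0] flags=1001 → (cmp)
[1] flags=1001 VC?F → skip
[2] flags=1001 CC?T → r1=0xe1
[3] flags=1001 LS?T → r3=0x06
[4] flags=1010 → (cmp)
[5] flags=1010 MI?T → r4=0x18
[6] flags=1010 NE?T → r0=0x42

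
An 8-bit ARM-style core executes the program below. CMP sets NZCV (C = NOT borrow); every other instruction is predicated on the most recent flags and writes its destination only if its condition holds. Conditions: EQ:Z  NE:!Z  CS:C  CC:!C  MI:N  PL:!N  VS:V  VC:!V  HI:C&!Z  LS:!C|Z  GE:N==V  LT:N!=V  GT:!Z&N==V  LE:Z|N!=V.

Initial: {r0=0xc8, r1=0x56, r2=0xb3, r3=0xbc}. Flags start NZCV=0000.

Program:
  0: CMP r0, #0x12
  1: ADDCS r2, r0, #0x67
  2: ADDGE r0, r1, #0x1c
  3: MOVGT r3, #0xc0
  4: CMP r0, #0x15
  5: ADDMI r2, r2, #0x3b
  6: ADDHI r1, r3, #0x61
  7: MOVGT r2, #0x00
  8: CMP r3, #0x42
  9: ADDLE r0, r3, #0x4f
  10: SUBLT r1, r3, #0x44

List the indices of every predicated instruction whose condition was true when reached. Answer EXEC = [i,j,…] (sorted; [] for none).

0: ✓ CMP  NZCV=1010
1: ✓ ADDCS  r2←0x2f
2: · ADDGE
3: · MOVGT
4: ✓ CMP  NZCV=1010
5: ✓ ADDMI  r2←0x6a
6: ✓ ADDHI  r1←0x1d
7: · MOVGT
8: ✓ CMP  NZCV=0011
9: ✓ ADDLE  r0←0x0b
10: ✓ SUBLT  r1←0x78

EXEC = [1,5,6,9,10]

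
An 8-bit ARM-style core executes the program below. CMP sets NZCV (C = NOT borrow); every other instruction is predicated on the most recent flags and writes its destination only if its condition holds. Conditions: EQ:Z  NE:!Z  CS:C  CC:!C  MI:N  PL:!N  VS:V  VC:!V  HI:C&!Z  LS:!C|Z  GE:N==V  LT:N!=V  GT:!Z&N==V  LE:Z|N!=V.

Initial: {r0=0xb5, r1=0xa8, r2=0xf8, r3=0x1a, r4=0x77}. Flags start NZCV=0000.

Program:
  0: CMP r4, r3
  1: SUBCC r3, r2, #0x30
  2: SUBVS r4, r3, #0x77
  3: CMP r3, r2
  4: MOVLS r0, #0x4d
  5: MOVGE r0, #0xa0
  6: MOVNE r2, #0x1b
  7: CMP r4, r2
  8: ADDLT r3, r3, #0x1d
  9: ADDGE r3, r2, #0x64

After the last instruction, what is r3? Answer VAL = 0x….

[0] flags=0010 → (cmp)
[1] flags=0010 CC?F → skip
[2] flags=0010 VS?F → skip
[3] flags=0000 → (cmp)
[4] flags=0000 LS?T → r0=0x4d
[5] flags=0000 GE?T → r0=0xa0
[6] flags=0000 NE?T → r2=0x1b
[7] flags=0010 → (cmp)
[8] flags=0010 LT?F → skip
[9] flags=0010 GE?T → r3=0x7f

VAL = 0x7f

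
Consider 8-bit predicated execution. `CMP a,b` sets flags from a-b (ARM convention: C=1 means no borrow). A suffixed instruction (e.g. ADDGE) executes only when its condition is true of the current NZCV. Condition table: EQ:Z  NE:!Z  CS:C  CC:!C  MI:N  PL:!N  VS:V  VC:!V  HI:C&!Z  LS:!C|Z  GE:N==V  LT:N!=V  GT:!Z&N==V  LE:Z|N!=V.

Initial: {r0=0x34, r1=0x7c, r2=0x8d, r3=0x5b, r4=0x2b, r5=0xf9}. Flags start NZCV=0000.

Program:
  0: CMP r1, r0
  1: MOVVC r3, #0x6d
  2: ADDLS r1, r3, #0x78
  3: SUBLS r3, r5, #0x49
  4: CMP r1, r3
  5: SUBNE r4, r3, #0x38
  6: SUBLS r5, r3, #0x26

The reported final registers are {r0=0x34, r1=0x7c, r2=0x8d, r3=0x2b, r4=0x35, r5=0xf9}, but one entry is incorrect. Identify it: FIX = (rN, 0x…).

FIX = (r3, 0x6d)

[0] flags=0010 → (cmp)
[1] flags=0010 VC?T → r3=0x6d
[2] flags=0010 LS?F → skip
[3] flags=0010 LS?F → skip
[4] flags=0010 → (cmp)
[5] flags=0010 NE?T → r4=0x35
[6] flags=0010 LS?F → skip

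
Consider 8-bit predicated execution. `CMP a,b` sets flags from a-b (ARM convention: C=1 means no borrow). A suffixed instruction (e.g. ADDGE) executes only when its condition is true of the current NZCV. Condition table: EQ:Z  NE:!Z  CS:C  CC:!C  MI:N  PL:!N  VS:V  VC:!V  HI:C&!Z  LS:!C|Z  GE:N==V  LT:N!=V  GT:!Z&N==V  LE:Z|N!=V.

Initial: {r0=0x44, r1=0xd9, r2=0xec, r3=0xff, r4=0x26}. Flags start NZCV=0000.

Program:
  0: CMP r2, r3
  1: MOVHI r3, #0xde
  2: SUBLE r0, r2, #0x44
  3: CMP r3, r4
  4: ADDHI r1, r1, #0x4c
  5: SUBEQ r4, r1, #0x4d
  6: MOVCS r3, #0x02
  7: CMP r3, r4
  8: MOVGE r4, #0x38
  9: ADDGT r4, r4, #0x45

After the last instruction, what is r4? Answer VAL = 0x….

VAL = 0x26

[0] flags=1000 → (cmp)
[1] flags=1000 HI?F → skip
[2] flags=1000 LE?T → r0=0xa8
[3] flags=1010 → (cmp)
[4] flags=1010 HI?T → r1=0x25
[5] flags=1010 EQ?F → skip
[6] flags=1010 CS?T → r3=0x02
[7] flags=1000 → (cmp)
[8] flags=1000 GE?F → skip
[9] flags=1000 GT?F → skip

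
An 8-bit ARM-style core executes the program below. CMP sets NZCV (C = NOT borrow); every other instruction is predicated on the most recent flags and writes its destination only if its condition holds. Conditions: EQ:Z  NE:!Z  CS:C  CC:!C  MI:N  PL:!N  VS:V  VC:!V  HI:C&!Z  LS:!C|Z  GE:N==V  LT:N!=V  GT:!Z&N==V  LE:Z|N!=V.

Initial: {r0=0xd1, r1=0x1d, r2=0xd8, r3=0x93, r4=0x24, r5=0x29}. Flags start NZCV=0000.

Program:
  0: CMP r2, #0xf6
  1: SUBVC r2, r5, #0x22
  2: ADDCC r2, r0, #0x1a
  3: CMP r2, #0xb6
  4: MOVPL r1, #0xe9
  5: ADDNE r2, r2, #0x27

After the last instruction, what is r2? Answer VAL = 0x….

[0] flags=1000 → (cmp)
[1] flags=1000 VC?T → r2=0x07
[2] flags=1000 CC?T → r2=0xeb
[3] flags=0010 → (cmp)
[4] flags=0010 PL?T → r1=0xe9
[5] flags=0010 NE?T → r2=0x12

VAL = 0x12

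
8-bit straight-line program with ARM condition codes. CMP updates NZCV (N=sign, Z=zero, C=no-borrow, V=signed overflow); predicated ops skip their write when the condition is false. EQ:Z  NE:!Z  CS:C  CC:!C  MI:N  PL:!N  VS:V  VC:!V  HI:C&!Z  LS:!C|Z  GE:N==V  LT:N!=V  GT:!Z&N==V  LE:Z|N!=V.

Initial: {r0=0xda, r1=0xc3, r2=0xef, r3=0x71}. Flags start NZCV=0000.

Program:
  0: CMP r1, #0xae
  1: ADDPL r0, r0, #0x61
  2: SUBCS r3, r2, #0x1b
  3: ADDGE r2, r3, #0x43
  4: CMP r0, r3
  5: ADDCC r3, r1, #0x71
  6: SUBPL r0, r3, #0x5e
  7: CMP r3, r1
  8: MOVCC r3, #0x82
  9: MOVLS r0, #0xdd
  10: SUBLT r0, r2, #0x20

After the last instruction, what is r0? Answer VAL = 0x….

VAL = 0xdd

0: ✓ CMP  NZCV=0010
1: ✓ ADDPL  r0←0x3b
2: ✓ SUBCS  r3←0xd4
3: ✓ ADDGE  r2←0x17
4: ✓ CMP  NZCV=0000
5: ✓ ADDCC  r3←0x34
6: ✓ SUBPL  r0←0xd6
7: ✓ CMP  NZCV=0000
8: ✓ MOVCC  r3←0x82
9: ✓ MOVLS  r0←0xdd
10: · SUBLT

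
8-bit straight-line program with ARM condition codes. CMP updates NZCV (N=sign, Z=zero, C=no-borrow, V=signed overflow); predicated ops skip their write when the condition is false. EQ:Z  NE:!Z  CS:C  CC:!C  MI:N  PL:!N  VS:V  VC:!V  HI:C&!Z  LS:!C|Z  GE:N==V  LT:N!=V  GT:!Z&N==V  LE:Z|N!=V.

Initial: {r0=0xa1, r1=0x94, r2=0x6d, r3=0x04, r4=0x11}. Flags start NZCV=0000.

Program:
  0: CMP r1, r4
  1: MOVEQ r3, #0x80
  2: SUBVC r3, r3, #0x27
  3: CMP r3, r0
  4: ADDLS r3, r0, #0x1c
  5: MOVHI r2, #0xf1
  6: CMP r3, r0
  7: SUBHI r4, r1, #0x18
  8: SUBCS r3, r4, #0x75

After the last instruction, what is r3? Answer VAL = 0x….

0: ✓ CMP  NZCV=1010
1: · MOVEQ
2: ✓ SUBVC  r3←0xdd
3: ✓ CMP  NZCV=0010
4: · ADDLS
5: ✓ MOVHI  r2←0xf1
6: ✓ CMP  NZCV=0010
7: ✓ SUBHI  r4←0x7c
8: ✓ SUBCS  r3←0x07

VAL = 0x07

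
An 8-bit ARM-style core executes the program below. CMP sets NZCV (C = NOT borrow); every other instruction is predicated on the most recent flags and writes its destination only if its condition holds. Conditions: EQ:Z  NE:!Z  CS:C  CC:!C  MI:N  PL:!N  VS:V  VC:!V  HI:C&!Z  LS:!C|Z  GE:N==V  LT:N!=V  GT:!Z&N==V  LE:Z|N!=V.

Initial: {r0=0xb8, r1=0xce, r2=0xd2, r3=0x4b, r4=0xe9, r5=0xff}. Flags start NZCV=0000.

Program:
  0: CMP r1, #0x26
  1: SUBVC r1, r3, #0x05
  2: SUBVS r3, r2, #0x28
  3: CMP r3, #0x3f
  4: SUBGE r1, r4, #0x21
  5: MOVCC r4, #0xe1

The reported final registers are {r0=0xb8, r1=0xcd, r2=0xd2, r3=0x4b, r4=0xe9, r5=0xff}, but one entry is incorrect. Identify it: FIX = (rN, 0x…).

FIX = (r1, 0xc8)

0: ✓ CMP  NZCV=1010
1: ✓ SUBVC  r1←0x46
2: · SUBVS
3: ✓ CMP  NZCV=0010
4: ✓ SUBGE  r1←0xc8
5: · MOVCC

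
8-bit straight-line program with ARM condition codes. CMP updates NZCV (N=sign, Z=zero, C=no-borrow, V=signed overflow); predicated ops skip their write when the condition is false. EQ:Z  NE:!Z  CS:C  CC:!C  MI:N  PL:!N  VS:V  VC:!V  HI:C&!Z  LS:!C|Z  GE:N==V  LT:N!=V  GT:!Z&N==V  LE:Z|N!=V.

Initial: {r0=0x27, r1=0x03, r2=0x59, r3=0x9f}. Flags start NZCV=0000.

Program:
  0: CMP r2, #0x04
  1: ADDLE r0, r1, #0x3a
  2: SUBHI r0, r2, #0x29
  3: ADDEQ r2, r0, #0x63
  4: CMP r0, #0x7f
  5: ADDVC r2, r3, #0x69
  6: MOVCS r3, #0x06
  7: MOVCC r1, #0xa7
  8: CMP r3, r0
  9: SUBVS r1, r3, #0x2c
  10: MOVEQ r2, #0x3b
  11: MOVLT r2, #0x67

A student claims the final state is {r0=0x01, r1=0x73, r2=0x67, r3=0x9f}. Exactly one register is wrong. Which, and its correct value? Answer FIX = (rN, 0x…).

[0] flags=0010 → (cmp)
[1] flags=0010 LE?F → skip
[2] flags=0010 HI?T → r0=0x30
[3] flags=0010 EQ?F → skip
[4] flags=1000 → (cmp)
[5] flags=1000 VC?T → r2=0x08
[6] flags=1000 CS?F → skip
[7] flags=1000 CC?T → r1=0xa7
[8] flags=0011 → (cmp)
[9] flags=0011 VS?T → r1=0x73
[10] flags=0011 EQ?F → skip
[11] flags=0011 LT?T → r2=0x67

FIX = (r0, 0x30)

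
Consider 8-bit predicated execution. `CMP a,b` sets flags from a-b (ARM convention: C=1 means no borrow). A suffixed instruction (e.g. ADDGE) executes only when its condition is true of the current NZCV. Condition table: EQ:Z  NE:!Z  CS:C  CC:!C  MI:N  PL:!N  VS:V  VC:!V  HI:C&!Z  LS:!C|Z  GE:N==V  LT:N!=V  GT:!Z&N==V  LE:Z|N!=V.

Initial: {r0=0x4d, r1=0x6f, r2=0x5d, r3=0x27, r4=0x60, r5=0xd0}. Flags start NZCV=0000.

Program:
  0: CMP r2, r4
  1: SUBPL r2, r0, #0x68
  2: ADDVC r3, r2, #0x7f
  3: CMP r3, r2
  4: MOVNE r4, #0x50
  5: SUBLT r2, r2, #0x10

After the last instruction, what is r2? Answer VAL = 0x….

0: ✓ CMP  NZCV=1000
1: · SUBPL
2: ✓ ADDVC  r3←0xdc
3: ✓ CMP  NZCV=0011
4: ✓ MOVNE  r4←0x50
5: ✓ SUBLT  r2←0x4d

VAL = 0x4d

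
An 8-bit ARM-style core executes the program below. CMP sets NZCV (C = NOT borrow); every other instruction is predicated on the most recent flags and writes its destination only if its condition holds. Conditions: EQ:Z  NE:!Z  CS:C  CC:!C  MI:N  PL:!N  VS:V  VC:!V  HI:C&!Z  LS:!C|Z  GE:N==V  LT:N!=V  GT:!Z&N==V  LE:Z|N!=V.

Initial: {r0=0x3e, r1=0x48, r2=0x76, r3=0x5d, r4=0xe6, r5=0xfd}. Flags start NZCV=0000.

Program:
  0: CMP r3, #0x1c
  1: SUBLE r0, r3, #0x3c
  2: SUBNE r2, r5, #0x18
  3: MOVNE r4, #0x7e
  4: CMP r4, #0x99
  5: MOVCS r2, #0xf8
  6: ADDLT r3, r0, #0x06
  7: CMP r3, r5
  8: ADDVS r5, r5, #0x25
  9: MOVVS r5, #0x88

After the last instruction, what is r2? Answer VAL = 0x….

VAL = 0xe5

0: ✓ CMP  NZCV=0010
1: · SUBLE
2: ✓ SUBNE  r2←0xe5
3: ✓ MOVNE  r4←0x7e
4: ✓ CMP  NZCV=1001
5: · MOVCS
6: · ADDLT
7: ✓ CMP  NZCV=0000
8: · ADDVS
9: · MOVVS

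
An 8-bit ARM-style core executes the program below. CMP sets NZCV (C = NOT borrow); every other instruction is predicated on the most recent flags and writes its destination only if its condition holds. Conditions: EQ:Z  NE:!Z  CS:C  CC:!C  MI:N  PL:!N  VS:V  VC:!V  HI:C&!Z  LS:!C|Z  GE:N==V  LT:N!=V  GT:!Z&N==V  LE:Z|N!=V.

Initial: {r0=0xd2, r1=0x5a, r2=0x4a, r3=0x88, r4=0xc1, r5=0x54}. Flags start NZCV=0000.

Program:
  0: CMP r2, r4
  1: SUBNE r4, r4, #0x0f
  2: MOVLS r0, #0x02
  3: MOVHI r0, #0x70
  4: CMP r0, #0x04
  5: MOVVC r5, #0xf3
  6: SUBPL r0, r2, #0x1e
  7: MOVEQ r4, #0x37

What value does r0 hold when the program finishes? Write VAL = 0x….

VAL = 0x02

[0] flags=1001 → (cmp)
[1] flags=1001 NE?T → r4=0xb2
[2] flags=1001 LS?T → r0=0x02
[3] flags=1001 HI?F → skip
[4] flags=1000 → (cmp)
[5] flags=1000 VC?T → r5=0xf3
[6] flags=1000 PL?F → skip
[7] flags=1000 EQ?F → skip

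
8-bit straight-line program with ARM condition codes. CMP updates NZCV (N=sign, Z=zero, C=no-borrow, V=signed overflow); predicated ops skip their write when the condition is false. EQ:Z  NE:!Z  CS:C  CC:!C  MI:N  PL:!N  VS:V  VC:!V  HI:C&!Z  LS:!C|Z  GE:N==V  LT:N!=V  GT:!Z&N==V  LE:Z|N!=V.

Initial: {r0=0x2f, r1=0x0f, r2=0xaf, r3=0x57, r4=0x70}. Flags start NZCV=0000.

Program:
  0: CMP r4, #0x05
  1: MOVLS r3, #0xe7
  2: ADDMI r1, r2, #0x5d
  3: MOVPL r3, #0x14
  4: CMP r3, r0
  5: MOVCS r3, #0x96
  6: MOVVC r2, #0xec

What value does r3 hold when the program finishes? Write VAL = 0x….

VAL = 0x14

0: ✓ CMP  NZCV=0010
1: · MOVLS
2: · ADDMI
3: ✓ MOVPL  r3←0x14
4: ✓ CMP  NZCV=1000
5: · MOVCS
6: ✓ MOVVC  r2←0xec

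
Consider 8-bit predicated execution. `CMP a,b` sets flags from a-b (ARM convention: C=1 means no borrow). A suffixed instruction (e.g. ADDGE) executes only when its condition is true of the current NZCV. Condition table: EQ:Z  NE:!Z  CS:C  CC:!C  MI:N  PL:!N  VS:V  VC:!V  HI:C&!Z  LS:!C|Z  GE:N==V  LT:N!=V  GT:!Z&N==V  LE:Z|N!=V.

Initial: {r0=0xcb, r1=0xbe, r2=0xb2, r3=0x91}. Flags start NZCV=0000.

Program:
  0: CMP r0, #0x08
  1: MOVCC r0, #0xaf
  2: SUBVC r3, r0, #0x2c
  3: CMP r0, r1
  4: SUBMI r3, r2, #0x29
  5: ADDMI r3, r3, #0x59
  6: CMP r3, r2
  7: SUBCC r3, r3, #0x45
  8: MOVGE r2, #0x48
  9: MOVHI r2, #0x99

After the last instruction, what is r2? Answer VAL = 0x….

VAL = 0xb2

[0] flags=1010 → (cmp)
[1] flags=1010 CC?F → skip
[2] flags=1010 VC?T → r3=0x9f
[3] flags=0010 → (cmp)
[4] flags=0010 MI?F → skip
[5] flags=0010 MI?F → skip
[6] flags=1000 → (cmp)
[7] flags=1000 CC?T → r3=0x5a
[8] flags=1000 GE?F → skip
[9] flags=1000 HI?F → skip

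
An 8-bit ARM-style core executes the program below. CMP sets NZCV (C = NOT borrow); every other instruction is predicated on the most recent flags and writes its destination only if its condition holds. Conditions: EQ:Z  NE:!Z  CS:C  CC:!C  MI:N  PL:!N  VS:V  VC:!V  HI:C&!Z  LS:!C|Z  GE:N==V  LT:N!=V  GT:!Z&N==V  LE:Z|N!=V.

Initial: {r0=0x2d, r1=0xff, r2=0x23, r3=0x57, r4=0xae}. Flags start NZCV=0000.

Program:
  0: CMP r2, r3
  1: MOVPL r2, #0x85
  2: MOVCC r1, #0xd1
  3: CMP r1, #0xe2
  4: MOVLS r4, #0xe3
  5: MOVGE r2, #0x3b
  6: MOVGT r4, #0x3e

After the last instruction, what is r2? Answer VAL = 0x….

0: ✓ CMP  NZCV=1000
1: · MOVPL
2: ✓ MOVCC  r1←0xd1
3: ✓ CMP  NZCV=1000
4: ✓ MOVLS  r4←0xe3
5: · MOVGE
6: · MOVGT

VAL = 0x23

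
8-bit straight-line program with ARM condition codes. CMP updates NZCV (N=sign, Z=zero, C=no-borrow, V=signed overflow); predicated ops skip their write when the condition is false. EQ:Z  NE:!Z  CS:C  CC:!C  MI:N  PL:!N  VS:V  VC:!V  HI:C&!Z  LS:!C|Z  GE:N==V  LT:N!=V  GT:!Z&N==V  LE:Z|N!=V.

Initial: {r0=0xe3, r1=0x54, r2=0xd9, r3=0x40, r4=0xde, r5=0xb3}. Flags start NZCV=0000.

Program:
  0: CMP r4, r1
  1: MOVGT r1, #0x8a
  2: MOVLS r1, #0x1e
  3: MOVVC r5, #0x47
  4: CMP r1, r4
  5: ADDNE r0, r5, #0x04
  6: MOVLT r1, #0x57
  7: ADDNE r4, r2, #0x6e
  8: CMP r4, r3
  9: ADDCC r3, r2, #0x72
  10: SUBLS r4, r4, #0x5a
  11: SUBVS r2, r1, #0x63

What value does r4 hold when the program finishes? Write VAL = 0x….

VAL = 0x47

[0] flags=1010 → (cmp)
[1] flags=1010 GT?F → skip
[2] flags=1010 LS?F → skip
[3] flags=1010 VC?T → r5=0x47
[4] flags=0000 → (cmp)
[5] flags=0000 NE?T → r0=0x4b
[6] flags=0000 LT?F → skip
[7] flags=0000 NE?T → r4=0x47
[8] flags=0010 → (cmp)
[9] flags=0010 CC?F → skip
[10] flags=0010 LS?F → skip
[11] flags=0010 VS?F → skip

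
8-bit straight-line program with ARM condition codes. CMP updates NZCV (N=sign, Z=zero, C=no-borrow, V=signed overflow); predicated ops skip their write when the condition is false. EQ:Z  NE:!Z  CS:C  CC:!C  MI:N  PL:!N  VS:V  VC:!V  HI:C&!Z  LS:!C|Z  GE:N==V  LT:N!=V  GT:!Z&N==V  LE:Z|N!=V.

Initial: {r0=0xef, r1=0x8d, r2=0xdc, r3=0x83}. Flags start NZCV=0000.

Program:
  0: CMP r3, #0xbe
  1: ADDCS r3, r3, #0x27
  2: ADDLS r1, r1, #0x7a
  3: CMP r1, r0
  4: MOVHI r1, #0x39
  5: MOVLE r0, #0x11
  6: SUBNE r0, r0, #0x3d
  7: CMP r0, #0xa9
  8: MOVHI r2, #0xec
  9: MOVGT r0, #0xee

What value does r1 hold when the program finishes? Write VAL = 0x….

0: ✓ CMP  NZCV=1000
1: · ADDCS
2: ✓ ADDLS  r1←0x07
3: ✓ CMP  NZCV=0000
4: · MOVHI
5: · MOVLE
6: ✓ SUBNE  r0←0xb2
7: ✓ CMP  NZCV=0010
8: ✓ MOVHI  r2←0xec
9: ✓ MOVGT  r0←0xee

VAL = 0x07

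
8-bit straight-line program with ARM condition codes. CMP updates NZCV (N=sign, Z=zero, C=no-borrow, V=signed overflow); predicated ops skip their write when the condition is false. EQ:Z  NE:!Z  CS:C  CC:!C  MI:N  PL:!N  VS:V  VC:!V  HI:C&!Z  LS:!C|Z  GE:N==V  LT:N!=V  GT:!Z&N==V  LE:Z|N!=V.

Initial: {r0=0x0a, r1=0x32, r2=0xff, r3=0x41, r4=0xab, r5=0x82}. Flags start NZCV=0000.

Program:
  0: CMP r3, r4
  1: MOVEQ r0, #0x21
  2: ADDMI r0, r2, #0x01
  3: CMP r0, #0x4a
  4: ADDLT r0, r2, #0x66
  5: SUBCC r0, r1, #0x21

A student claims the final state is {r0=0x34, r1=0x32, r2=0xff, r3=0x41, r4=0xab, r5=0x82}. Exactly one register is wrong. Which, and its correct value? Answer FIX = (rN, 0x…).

[0] flags=1001 → (cmp)
[1] flags=1001 EQ?F → skip
[2] flags=1001 MI?T → r0=0x00
[3] flags=1000 → (cmp)
[4] flags=1000 LT?T → r0=0x65
[5] flags=1000 CC?T → r0=0x11

FIX = (r0, 0x11)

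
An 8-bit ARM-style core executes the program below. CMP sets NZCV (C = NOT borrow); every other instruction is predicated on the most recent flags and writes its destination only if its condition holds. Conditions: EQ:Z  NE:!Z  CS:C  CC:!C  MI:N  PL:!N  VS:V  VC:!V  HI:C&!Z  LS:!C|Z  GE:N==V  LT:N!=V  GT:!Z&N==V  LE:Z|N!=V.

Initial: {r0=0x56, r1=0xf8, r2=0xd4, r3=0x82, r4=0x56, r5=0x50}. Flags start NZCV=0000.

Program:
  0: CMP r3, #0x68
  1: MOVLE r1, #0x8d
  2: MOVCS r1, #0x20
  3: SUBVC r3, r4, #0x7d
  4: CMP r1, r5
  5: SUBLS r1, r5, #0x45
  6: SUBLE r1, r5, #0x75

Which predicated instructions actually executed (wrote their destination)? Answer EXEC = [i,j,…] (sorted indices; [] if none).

0: ✓ CMP  NZCV=0011
1: ✓ MOVLE  r1←0x8d
2: ✓ MOVCS  r1←0x20
3: · SUBVC
4: ✓ CMP  NZCV=1000
5: ✓ SUBLS  r1←0x0b
6: ✓ SUBLE  r1←0xdb

EXEC = [1,2,5,6]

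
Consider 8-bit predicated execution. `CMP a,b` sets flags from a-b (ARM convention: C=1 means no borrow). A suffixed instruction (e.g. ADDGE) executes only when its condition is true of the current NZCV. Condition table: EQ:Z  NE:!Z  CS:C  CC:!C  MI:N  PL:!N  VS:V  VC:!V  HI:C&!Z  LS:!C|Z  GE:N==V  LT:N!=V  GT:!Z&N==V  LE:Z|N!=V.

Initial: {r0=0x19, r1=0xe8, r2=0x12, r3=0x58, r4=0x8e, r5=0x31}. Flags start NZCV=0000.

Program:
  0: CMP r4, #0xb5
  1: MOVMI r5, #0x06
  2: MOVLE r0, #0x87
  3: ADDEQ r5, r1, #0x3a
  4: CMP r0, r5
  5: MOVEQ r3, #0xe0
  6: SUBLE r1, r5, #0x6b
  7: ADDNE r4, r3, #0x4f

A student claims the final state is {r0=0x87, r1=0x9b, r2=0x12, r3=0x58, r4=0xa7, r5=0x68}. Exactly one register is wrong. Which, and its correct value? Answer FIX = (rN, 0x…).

FIX = (r5, 0x06)

[0] flags=1000 → (cmp)
[1] flags=1000 MI?T → r5=0x06
[2] flags=1000 LE?T → r0=0x87
[3] flags=1000 EQ?F → skip
[4] flags=1010 → (cmp)
[5] flags=1010 EQ?F → skip
[6] flags=1010 LE?T → r1=0x9b
[7] flags=1010 NE?T → r4=0xa7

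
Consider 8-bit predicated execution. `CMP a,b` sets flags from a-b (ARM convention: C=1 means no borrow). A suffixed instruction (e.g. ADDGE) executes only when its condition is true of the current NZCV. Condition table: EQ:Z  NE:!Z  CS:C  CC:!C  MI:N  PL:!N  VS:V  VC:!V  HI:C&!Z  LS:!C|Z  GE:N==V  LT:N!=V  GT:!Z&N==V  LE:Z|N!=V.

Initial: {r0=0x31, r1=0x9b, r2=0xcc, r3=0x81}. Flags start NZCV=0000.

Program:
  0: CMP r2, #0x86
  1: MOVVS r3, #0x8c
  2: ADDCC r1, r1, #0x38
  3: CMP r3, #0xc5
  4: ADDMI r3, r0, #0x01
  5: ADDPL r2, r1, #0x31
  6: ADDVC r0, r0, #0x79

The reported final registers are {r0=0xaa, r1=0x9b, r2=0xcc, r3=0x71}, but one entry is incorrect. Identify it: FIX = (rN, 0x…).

0: ✓ CMP  NZCV=0010
1: · MOVVS
2: · ADDCC
3: ✓ CMP  NZCV=1000
4: ✓ ADDMI  r3←0x32
5: · ADDPL
6: ✓ ADDVC  r0←0xaa

FIX = (r3, 0x32)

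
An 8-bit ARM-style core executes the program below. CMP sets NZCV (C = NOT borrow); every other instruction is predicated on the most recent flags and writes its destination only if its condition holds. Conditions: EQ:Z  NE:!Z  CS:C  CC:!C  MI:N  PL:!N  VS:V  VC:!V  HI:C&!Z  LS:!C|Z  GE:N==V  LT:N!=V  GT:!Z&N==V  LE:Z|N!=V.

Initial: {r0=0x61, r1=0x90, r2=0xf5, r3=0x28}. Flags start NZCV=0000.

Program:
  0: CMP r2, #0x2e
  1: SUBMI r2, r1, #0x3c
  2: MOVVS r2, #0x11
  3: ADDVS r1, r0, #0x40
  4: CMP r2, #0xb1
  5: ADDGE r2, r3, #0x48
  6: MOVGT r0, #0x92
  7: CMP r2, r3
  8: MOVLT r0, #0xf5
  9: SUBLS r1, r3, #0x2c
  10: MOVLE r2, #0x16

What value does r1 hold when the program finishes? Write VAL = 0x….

0: ✓ CMP  NZCV=1010
1: ✓ SUBMI  r2←0x54
2: · MOVVS
3: · ADDVS
4: ✓ CMP  NZCV=1001
5: ✓ ADDGE  r2←0x70
6: ✓ MOVGT  r0←0x92
7: ✓ CMP  NZCV=0010
8: · MOVLT
9: · SUBLS
10: · MOVLE

VAL = 0x90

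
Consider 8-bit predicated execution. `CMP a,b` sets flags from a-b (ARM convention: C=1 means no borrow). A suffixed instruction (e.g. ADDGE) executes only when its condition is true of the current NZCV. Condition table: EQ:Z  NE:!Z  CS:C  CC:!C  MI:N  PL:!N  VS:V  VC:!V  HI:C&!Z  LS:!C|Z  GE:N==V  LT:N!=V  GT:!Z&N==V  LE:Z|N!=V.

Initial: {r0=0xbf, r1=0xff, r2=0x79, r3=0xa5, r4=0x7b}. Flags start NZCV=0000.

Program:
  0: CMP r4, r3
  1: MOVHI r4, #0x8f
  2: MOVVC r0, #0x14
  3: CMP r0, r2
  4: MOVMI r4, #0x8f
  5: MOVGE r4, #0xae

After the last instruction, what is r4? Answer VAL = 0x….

VAL = 0x7b

[0] flags=1001 → (cmp)
[1] flags=1001 HI?F → skip
[2] flags=1001 VC?F → skip
[3] flags=0011 → (cmp)
[4] flags=0011 MI?F → skip
[5] flags=0011 GE?F → skip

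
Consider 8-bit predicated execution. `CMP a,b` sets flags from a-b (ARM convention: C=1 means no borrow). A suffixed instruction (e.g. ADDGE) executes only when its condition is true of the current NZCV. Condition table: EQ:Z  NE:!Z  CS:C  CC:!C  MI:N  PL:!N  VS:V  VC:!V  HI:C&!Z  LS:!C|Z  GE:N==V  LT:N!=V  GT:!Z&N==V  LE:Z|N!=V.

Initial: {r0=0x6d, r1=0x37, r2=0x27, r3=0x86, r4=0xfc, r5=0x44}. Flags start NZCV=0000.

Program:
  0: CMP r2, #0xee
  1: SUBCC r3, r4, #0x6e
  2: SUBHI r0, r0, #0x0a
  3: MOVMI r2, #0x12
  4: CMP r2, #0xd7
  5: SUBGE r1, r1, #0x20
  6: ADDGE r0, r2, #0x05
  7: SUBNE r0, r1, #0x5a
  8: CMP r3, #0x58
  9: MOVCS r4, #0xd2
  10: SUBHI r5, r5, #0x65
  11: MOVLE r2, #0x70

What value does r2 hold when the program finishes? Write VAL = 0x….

VAL = 0x70

0: ✓ CMP  NZCV=0000
1: ✓ SUBCC  r3←0x8e
2: · SUBHI
3: · MOVMI
4: ✓ CMP  NZCV=0000
5: ✓ SUBGE  r1←0x17
6: ✓ ADDGE  r0←0x2c
7: ✓ SUBNE  r0←0xbd
8: ✓ CMP  NZCV=0011
9: ✓ MOVCS  r4←0xd2
10: ✓ SUBHI  r5←0xdf
11: ✓ MOVLE  r2←0x70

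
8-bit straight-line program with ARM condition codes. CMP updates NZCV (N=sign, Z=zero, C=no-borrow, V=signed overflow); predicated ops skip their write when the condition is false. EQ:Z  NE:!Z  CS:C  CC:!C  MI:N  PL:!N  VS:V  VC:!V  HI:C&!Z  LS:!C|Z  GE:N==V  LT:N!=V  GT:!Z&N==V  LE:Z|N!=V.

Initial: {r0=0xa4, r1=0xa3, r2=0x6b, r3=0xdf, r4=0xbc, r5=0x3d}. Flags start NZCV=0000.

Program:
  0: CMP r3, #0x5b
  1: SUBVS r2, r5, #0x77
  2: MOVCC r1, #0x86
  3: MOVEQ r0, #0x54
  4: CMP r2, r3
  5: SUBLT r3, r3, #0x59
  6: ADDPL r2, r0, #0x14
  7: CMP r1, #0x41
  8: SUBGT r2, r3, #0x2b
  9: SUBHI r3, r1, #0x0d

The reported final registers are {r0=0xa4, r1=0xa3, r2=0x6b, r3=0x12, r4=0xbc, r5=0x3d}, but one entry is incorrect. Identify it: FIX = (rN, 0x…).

0: ✓ CMP  NZCV=1010
1: · SUBVS
2: · MOVCC
3: · MOVEQ
4: ✓ CMP  NZCV=1001
5: · SUBLT
6: · ADDPL
7: ✓ CMP  NZCV=0011
8: · SUBGT
9: ✓ SUBHI  r3←0x96

FIX = (r3, 0x96)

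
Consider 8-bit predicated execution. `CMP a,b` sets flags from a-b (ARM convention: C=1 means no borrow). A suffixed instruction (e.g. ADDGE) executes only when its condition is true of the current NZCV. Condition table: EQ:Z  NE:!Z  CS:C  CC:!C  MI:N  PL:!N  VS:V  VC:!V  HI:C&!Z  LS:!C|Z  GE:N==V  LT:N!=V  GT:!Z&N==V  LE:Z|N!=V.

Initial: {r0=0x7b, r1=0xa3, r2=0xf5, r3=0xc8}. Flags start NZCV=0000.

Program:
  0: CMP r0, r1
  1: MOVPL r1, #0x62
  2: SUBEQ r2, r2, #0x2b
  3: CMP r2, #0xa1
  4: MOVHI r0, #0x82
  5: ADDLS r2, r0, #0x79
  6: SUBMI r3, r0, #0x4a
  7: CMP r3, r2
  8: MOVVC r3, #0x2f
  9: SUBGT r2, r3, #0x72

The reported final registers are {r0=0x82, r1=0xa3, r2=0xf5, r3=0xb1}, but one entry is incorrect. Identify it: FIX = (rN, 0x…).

FIX = (r3, 0x2f)

0: ✓ CMP  NZCV=1001
1: · MOVPL
2: · SUBEQ
3: ✓ CMP  NZCV=0010
4: ✓ MOVHI  r0←0x82
5: · ADDLS
6: · SUBMI
7: ✓ CMP  NZCV=1000
8: ✓ MOVVC  r3←0x2f
9: · SUBGT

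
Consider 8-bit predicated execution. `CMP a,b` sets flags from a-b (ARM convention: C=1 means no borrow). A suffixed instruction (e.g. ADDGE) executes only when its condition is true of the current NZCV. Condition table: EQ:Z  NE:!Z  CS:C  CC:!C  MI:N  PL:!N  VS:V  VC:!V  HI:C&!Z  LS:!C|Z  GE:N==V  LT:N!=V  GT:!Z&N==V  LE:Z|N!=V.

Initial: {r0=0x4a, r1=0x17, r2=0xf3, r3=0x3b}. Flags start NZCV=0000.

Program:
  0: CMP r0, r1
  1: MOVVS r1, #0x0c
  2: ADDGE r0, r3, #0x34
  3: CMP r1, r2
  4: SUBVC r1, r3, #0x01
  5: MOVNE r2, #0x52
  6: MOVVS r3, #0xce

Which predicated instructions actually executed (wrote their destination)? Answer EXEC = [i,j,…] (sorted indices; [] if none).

0: ✓ CMP  NZCV=0010
1: · MOVVS
2: ✓ ADDGE  r0←0x6f
3: ✓ CMP  NZCV=0000
4: ✓ SUBVC  r1←0x3a
5: ✓ MOVNE  r2←0x52
6: · MOVVS

EXEC = [2,4,5]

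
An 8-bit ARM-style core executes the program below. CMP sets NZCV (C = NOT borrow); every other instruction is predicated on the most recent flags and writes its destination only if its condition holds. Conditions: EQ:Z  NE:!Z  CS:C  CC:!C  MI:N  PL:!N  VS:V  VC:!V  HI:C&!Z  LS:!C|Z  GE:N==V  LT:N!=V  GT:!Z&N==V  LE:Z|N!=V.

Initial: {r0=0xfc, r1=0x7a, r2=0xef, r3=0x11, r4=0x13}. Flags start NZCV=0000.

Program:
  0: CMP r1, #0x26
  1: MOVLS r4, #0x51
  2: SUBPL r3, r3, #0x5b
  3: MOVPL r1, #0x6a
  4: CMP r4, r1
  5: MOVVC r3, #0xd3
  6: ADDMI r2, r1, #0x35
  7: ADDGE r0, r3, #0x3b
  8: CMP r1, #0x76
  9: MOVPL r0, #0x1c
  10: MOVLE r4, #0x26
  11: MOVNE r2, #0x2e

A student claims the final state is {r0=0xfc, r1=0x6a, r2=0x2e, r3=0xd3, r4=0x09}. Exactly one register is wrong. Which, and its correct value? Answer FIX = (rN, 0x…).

[0] flags=0010 → (cmp)
[1] flags=0010 LS?F → skip
[2] flags=0010 PL?T → r3=0xb6
[3] flags=0010 PL?T → r1=0x6a
[4] flags=1000 → (cmp)
[5] flags=1000 VC?T → r3=0xd3
[6] flags=1000 MI?T → r2=0x9f
[7] flags=1000 GE?F → skip
[8] flags=1000 → (cmp)
[9] flags=1000 PL?F → skip
[10] flags=1000 LE?T → r4=0x26
[11] flags=1000 NE?T → r2=0x2e

FIX = (r4, 0x26)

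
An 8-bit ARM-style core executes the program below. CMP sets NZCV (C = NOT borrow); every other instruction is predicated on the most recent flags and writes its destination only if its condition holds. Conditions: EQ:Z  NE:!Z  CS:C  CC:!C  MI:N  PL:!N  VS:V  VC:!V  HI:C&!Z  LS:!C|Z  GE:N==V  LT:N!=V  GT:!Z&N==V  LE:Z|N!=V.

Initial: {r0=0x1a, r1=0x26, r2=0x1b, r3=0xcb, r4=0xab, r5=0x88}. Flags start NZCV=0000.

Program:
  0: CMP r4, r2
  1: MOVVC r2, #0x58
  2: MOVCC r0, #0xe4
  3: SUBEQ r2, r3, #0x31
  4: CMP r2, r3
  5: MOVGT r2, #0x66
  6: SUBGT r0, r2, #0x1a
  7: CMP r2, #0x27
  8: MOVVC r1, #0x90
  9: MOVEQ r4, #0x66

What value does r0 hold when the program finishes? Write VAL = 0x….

[0] flags=1010 → (cmp)
[1] flags=1010 VC?T → r2=0x58
[2] flags=1010 CC?F → skip
[3] flags=1010 EQ?F → skip
[4] flags=1001 → (cmp)
[5] flags=1001 GT?T → r2=0x66
[6] flags=1001 GT?T → r0=0x4c
[7] flags=0010 → (cmp)
[8] flags=0010 VC?T → r1=0x90
[9] flags=0010 EQ?F → skip

VAL = 0x4c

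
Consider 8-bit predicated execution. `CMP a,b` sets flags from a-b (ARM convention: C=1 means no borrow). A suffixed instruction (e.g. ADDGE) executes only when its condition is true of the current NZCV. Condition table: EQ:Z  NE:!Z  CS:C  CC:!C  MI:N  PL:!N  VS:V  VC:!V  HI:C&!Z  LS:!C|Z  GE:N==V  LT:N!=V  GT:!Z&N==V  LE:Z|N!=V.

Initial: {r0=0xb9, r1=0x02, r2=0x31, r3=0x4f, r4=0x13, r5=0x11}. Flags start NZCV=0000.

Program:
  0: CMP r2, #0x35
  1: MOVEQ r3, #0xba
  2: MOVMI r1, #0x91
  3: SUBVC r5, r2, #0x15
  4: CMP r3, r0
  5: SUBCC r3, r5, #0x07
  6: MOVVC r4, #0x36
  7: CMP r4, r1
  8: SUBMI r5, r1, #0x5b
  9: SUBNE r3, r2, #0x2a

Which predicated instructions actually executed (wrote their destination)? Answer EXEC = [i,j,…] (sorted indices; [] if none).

[0] flags=1000 → (cmp)
[1] flags=1000 EQ?F → skip
[2] flags=1000 MI?T → r1=0x91
[3] flags=1000 VC?T → r5=0x1c
[4] flags=1001 → (cmp)
[5] flags=1001 CC?T → r3=0x15
[6] flags=1001 VC?F → skip
[7] flags=1001 → (cmp)
[8] flags=1001 MI?T → r5=0x36
[9] flags=1001 NE?T → r3=0x07

EXEC = [2,3,5,8,9]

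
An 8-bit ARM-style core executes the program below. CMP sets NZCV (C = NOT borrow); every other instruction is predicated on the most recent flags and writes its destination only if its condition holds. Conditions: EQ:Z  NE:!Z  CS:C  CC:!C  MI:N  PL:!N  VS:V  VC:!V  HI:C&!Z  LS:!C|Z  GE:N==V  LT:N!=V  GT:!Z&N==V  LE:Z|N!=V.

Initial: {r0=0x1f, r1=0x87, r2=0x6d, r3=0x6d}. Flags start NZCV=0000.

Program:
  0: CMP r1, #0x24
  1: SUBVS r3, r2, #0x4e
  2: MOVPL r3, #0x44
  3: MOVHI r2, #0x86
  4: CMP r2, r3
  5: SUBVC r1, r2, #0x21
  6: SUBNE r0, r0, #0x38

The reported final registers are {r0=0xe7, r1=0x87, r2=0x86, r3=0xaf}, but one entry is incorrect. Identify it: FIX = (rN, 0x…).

FIX = (r3, 0x44)

0: ✓ CMP  NZCV=0011
1: ✓ SUBVS  r3←0x1f
2: ✓ MOVPL  r3←0x44
3: ✓ MOVHI  r2←0x86
4: ✓ CMP  NZCV=0011
5: · SUBVC
6: ✓ SUBNE  r0←0xe7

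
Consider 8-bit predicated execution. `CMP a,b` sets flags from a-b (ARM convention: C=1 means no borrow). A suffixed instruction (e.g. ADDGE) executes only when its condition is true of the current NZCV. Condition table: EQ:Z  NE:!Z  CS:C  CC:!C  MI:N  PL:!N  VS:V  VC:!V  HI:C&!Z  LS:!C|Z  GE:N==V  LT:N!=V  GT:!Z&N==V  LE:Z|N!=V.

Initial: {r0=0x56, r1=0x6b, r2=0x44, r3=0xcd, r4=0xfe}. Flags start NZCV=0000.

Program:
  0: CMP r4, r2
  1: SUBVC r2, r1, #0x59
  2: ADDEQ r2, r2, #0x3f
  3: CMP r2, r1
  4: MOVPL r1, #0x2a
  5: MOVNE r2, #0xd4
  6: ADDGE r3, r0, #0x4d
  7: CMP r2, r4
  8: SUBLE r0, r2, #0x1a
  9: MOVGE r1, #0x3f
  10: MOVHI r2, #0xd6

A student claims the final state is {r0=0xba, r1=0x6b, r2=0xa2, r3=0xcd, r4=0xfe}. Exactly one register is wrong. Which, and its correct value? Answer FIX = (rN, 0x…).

FIX = (r2, 0xd4)

0: ✓ CMP  NZCV=1010
1: ✓ SUBVC  r2←0x12
2: · ADDEQ
3: ✓ CMP  NZCV=1000
4: · MOVPL
5: ✓ MOVNE  r2←0xd4
6: · ADDGE
7: ✓ CMP  NZCV=1000
8: ✓ SUBLE  r0←0xba
9: · MOVGE
10: · MOVHI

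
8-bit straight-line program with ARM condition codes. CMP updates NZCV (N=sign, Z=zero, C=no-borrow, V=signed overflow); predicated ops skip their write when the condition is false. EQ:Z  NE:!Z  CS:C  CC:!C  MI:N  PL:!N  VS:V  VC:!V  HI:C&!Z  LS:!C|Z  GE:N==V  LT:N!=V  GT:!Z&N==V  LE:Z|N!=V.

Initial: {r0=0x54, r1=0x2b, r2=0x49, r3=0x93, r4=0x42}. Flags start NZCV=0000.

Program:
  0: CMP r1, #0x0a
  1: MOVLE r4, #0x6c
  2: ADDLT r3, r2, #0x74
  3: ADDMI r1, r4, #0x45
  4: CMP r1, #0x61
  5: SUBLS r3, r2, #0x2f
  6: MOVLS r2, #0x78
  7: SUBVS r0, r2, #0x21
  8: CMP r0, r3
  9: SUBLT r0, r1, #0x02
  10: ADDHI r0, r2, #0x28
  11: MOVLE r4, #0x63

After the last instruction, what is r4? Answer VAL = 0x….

VAL = 0x42

0: ✓ CMP  NZCV=0010
1: · MOVLE
2: · ADDLT
3: · ADDMI
4: ✓ CMP  NZCV=1000
5: ✓ SUBLS  r3←0x1a
6: ✓ MOVLS  r2←0x78
7: · SUBVS
8: ✓ CMP  NZCV=0010
9: · SUBLT
10: ✓ ADDHI  r0←0xa0
11: · MOVLE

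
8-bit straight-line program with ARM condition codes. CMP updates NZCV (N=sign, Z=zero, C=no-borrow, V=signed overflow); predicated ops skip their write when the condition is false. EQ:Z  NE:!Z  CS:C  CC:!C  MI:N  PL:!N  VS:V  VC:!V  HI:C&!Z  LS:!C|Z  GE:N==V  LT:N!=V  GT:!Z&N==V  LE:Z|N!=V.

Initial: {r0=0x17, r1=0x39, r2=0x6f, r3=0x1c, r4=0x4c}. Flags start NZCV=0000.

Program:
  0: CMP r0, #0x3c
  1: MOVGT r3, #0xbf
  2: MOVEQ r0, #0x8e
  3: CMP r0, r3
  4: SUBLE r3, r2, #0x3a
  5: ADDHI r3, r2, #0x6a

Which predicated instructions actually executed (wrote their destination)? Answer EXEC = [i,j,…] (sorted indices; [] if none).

EXEC = [4]

[0] flags=1000 → (cmp)
[1] flags=1000 GT?F → skip
[2] flags=1000 EQ?F → skip
[3] flags=1000 → (cmp)
[4] flags=1000 LE?T → r3=0x35
[5] flags=1000 HI?F → skip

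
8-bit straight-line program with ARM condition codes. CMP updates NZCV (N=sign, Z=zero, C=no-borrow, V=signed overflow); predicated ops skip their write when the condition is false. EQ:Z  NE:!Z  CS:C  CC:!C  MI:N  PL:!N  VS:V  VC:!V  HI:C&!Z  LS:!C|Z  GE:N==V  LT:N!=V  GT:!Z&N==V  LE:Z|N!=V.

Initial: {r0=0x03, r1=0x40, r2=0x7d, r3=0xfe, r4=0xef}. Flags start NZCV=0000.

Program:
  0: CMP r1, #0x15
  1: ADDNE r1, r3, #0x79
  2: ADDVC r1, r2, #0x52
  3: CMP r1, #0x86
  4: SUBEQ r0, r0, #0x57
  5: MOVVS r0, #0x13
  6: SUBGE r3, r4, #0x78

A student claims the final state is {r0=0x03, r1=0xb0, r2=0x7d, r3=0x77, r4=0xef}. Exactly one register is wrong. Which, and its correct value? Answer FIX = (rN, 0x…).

0: ✓ CMP  NZCV=0010
1: ✓ ADDNE  r1←0x77
2: ✓ ADDVC  r1←0xcf
3: ✓ CMP  NZCV=0010
4: · SUBEQ
5: · MOVVS
6: ✓ SUBGE  r3←0x77

FIX = (r1, 0xcf)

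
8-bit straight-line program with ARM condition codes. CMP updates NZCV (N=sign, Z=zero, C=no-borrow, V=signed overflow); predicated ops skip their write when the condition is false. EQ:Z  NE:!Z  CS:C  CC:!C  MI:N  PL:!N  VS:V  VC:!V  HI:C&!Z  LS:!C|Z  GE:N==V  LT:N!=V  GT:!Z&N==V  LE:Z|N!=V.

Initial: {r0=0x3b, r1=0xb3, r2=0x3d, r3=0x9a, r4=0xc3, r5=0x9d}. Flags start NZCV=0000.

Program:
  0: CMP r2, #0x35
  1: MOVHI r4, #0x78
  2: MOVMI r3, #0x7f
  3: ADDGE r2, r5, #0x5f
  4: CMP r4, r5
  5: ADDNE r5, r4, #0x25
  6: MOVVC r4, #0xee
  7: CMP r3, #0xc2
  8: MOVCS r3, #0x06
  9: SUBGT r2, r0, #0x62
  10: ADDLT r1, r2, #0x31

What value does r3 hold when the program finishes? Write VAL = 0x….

VAL = 0x9a

[0] flags=0010 → (cmp)
[1] flags=0010 HI?T → r4=0x78
[2] flags=0010 MI?F → skip
[3] flags=0010 GE?T → r2=0xfc
[4] flags=1001 → (cmp)
[5] flags=1001 NE?T → r5=0x9d
[6] flags=1001 VC?F → skip
[7] flags=1000 → (cmp)
[8] flags=1000 CS?F → skip
[9] flags=1000 GT?F → skip
[10] flags=1000 LT?T → r1=0x2d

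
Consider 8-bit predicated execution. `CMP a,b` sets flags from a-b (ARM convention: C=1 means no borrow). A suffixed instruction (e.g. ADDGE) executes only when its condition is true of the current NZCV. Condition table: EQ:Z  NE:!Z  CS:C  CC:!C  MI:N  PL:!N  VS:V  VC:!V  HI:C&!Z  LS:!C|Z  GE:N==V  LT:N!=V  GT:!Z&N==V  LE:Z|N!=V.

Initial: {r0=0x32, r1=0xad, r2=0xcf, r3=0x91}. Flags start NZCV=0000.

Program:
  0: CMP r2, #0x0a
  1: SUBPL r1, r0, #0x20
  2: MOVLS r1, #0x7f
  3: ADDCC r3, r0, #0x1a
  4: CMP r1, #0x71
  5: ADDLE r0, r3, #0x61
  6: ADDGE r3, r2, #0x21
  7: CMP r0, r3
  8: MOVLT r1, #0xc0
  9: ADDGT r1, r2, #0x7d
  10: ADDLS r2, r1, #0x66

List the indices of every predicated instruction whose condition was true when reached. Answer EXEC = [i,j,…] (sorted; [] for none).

[0] flags=1010 → (cmp)
[1] flags=1010 PL?F → skip
[2] flags=1010 LS?F → skip
[3] flags=1010 CC?F → skip
[4] flags=0011 → (cmp)
[5] flags=0011 LE?T → r0=0xf2
[6] flags=0011 GE?F → skip
[7] flags=0010 → (cmp)
[8] flags=0010 LT?F → skip
[9] flags=0010 GT?T → r1=0x4c
[10] flags=0010 LS?F → skip

EXEC = [5,9]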